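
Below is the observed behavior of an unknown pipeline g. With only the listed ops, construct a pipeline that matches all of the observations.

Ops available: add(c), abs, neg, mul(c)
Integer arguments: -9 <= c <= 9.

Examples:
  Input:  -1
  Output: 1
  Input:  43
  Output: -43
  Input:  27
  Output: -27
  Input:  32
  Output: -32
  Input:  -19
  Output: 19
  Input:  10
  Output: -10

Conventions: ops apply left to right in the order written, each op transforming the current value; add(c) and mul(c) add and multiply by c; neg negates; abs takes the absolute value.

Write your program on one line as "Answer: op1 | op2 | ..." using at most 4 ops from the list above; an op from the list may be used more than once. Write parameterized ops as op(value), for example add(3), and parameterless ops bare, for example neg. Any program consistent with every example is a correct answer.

add(-9) | neg | add(-4) | add(-5)

Check, running the answer program on each example:
  -1 -> -10 -> 10 -> 6 -> 1
  43 -> 34 -> -34 -> -38 -> -43
  27 -> 18 -> -18 -> -22 -> -27
  32 -> 23 -> -23 -> -27 -> -32
  -19 -> -28 -> 28 -> 24 -> 19
  10 -> 1 -> -1 -> -5 -> -10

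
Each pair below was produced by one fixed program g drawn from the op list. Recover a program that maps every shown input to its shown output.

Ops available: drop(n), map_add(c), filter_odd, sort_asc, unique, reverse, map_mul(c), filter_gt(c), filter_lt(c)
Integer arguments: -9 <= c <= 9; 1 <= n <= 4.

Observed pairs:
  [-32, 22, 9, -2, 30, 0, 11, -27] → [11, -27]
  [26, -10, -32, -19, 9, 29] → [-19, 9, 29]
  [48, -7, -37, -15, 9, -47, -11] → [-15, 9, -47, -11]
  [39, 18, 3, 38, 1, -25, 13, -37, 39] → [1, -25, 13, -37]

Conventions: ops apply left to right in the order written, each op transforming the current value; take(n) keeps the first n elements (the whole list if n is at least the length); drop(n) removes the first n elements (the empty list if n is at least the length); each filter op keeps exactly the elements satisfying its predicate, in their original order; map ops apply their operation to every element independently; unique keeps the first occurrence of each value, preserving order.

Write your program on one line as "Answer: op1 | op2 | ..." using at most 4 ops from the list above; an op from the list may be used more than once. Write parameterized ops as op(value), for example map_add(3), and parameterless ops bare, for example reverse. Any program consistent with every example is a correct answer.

unique | drop(3) | filter_odd

Check, running the answer program on each example:
  [-32, 22, 9, -2, 30, 0, 11, -27] -> [-32, 22, 9, -2, 30, 0, 11, -27] -> [-2, 30, 0, 11, -27] -> [11, -27]
  [26, -10, -32, -19, 9, 29] -> [26, -10, -32, -19, 9, 29] -> [-19, 9, 29] -> [-19, 9, 29]
  [48, -7, -37, -15, 9, -47, -11] -> [48, -7, -37, -15, 9, -47, -11] -> [-15, 9, -47, -11] -> [-15, 9, -47, -11]
  [39, 18, 3, 38, 1, -25, 13, -37, 39] -> [39, 18, 3, 38, 1, -25, 13, -37] -> [38, 1, -25, 13, -37] -> [1, -25, 13, -37]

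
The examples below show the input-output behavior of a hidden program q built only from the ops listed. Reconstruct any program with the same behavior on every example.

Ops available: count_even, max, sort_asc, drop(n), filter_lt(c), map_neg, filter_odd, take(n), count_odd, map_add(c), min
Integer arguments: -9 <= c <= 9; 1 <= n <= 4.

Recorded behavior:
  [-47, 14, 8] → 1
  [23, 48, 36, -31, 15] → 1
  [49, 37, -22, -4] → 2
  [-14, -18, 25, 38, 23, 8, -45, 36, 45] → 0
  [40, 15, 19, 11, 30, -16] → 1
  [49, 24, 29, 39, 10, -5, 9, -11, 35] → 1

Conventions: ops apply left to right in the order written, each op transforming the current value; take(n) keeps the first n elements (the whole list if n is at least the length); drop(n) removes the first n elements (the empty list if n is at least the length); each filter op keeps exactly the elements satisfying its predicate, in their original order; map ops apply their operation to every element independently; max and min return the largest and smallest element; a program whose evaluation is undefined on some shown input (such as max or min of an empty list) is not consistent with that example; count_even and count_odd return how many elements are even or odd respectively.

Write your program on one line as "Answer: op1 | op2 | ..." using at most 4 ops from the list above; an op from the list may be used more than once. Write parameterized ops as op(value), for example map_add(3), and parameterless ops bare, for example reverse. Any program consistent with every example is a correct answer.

map_neg | take(2) | count_odd

Check, running the answer program on each example:
  [-47, 14, 8] -> [47, -14, -8] -> [47, -14] -> 1
  [23, 48, 36, -31, 15] -> [-23, -48, -36, 31, -15] -> [-23, -48] -> 1
  [49, 37, -22, -4] -> [-49, -37, 22, 4] -> [-49, -37] -> 2
  [-14, -18, 25, 38, 23, 8, -45, 36, 45] -> [14, 18, -25, -38, -23, -8, 45, -36, -45] -> [14, 18] -> 0
  [40, 15, 19, 11, 30, -16] -> [-40, -15, -19, -11, -30, 16] -> [-40, -15] -> 1
  [49, 24, 29, 39, 10, -5, 9, -11, 35] -> [-49, -24, -29, -39, -10, 5, -9, 11, -35] -> [-49, -24] -> 1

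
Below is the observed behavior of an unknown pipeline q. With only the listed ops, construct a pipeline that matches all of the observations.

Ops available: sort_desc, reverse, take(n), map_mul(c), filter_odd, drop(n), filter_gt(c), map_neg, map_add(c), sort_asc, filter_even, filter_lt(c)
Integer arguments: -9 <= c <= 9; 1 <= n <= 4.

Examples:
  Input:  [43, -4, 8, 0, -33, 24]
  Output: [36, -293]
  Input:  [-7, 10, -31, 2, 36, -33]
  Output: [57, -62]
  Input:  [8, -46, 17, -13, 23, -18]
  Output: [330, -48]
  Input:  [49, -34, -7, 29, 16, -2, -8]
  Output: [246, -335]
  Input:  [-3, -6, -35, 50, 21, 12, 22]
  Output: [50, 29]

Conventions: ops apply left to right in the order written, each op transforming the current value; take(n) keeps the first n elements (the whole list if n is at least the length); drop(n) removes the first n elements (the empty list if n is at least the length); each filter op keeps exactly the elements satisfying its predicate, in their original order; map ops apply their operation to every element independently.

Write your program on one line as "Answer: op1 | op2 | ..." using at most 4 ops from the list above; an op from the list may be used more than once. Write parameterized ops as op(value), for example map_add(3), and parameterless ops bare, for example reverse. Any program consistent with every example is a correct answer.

map_mul(-7) | map_add(8) | take(2) | sort_desc

Check, running the answer program on each example:
  [43, -4, 8, 0, -33, 24] -> [-301, 28, -56, 0, 231, -168] -> [-293, 36, -48, 8, 239, -160] -> [-293, 36] -> [36, -293]
  [-7, 10, -31, 2, 36, -33] -> [49, -70, 217, -14, -252, 231] -> [57, -62, 225, -6, -244, 239] -> [57, -62] -> [57, -62]
  [8, -46, 17, -13, 23, -18] -> [-56, 322, -119, 91, -161, 126] -> [-48, 330, -111, 99, -153, 134] -> [-48, 330] -> [330, -48]
  [49, -34, -7, 29, 16, -2, -8] -> [-343, 238, 49, -203, -112, 14, 56] -> [-335, 246, 57, -195, -104, 22, 64] -> [-335, 246] -> [246, -335]
  [-3, -6, -35, 50, 21, 12, 22] -> [21, 42, 245, -350, -147, -84, -154] -> [29, 50, 253, -342, -139, -76, -146] -> [29, 50] -> [50, 29]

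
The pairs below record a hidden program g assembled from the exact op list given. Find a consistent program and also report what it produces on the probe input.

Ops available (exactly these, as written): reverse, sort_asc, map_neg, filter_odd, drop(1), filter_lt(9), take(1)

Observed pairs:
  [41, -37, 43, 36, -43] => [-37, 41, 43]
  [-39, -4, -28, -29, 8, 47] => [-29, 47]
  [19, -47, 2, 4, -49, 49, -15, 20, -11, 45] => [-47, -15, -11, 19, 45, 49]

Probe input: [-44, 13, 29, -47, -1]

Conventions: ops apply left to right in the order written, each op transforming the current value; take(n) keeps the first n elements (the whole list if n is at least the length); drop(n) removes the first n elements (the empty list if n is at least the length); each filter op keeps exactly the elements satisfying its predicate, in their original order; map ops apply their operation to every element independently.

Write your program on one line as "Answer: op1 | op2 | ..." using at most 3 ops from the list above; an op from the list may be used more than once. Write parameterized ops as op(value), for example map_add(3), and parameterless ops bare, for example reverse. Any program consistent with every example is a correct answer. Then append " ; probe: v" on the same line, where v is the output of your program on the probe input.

filter_odd | sort_asc | drop(1) ; probe: [-1, 13, 29]

Check, running the answer program on each example:
  [41, -37, 43, 36, -43] -> [41, -37, 43, -43] -> [-43, -37, 41, 43] -> [-37, 41, 43]
  [-39, -4, -28, -29, 8, 47] -> [-39, -29, 47] -> [-39, -29, 47] -> [-29, 47]
  [19, -47, 2, 4, -49, 49, -15, 20, -11, 45] -> [19, -47, -49, 49, -15, -11, 45] -> [-49, -47, -15, -11, 19, 45, 49] -> [-47, -15, -11, 19, 45, 49]
  probe: [-44, 13, 29, -47, -1] -> [13, 29, -47, -1] -> [-47, -1, 13, 29] -> [-1, 13, 29]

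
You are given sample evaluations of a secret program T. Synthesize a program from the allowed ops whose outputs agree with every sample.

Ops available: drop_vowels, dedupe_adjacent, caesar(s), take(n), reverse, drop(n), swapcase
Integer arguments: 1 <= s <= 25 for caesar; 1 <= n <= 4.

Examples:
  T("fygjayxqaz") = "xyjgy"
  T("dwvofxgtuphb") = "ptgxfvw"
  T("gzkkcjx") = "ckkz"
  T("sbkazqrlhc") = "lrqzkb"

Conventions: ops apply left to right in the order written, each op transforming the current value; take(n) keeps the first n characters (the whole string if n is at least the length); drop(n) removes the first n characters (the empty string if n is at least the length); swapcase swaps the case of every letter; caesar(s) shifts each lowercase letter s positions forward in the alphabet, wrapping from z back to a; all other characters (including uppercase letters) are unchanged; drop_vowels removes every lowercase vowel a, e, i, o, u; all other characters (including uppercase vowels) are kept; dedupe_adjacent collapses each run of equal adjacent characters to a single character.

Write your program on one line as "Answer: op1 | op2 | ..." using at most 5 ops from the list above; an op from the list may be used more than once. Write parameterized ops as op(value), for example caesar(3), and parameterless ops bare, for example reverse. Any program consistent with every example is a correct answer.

drop_vowels | drop(1) | reverse | drop(2)

Check, running the answer program on each example:
  "fygjayxqaz" -> "fygjyxqz" -> "ygjyxqz" -> "zqxyjgy" -> "xyjgy"
  "dwvofxgtuphb" -> "dwvfxgtphb" -> "wvfxgtphb" -> "bhptgxfvw" -> "ptgxfvw"
  "gzkkcjx" -> "gzkkcjx" -> "zkkcjx" -> "xjckkz" -> "ckkz"
  "sbkazqrlhc" -> "sbkzqrlhc" -> "bkzqrlhc" -> "chlrqzkb" -> "lrqzkb"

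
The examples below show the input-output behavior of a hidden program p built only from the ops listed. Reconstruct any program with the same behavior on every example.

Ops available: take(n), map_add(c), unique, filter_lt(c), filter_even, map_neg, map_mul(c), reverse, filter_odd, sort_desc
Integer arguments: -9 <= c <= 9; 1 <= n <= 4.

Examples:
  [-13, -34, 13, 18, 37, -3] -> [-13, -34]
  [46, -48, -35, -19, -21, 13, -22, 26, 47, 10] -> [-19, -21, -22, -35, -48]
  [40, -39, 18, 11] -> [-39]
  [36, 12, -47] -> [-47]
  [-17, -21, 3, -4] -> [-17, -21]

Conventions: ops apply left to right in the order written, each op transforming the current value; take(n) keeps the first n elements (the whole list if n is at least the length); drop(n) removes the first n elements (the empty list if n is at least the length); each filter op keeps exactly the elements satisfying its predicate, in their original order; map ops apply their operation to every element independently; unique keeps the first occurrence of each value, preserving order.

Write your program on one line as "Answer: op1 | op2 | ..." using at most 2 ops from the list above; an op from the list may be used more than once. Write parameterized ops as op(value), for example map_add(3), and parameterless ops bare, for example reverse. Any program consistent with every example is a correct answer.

filter_lt(-4) | sort_desc

Check, running the answer program on each example:
  [-13, -34, 13, 18, 37, -3] -> [-13, -34] -> [-13, -34]
  [46, -48, -35, -19, -21, 13, -22, 26, 47, 10] -> [-48, -35, -19, -21, -22] -> [-19, -21, -22, -35, -48]
  [40, -39, 18, 11] -> [-39] -> [-39]
  [36, 12, -47] -> [-47] -> [-47]
  [-17, -21, 3, -4] -> [-17, -21] -> [-17, -21]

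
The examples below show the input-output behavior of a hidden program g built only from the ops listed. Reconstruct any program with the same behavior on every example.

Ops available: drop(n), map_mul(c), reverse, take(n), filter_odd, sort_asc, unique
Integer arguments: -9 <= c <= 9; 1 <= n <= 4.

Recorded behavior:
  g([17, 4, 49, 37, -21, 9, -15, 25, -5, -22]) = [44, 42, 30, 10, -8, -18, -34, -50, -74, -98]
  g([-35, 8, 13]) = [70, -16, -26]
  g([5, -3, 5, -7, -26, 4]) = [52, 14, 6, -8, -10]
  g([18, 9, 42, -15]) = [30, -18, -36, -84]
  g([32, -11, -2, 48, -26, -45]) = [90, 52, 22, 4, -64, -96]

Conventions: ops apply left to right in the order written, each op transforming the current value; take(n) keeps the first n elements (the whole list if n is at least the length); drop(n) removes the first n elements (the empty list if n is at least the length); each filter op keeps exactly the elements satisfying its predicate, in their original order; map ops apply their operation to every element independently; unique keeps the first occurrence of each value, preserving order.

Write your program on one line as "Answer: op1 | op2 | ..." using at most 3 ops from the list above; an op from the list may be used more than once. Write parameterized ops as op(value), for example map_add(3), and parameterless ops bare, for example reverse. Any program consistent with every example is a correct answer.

sort_asc | map_mul(-2) | unique

Check, running the answer program on each example:
  [17, 4, 49, 37, -21, 9, -15, 25, -5, -22] -> [-22, -21, -15, -5, 4, 9, 17, 25, 37, 49] -> [44, 42, 30, 10, -8, -18, -34, -50, -74, -98] -> [44, 42, 30, 10, -8, -18, -34, -50, -74, -98]
  [-35, 8, 13] -> [-35, 8, 13] -> [70, -16, -26] -> [70, -16, -26]
  [5, -3, 5, -7, -26, 4] -> [-26, -7, -3, 4, 5, 5] -> [52, 14, 6, -8, -10, -10] -> [52, 14, 6, -8, -10]
  [18, 9, 42, -15] -> [-15, 9, 18, 42] -> [30, -18, -36, -84] -> [30, -18, -36, -84]
  [32, -11, -2, 48, -26, -45] -> [-45, -26, -11, -2, 32, 48] -> [90, 52, 22, 4, -64, -96] -> [90, 52, 22, 4, -64, -96]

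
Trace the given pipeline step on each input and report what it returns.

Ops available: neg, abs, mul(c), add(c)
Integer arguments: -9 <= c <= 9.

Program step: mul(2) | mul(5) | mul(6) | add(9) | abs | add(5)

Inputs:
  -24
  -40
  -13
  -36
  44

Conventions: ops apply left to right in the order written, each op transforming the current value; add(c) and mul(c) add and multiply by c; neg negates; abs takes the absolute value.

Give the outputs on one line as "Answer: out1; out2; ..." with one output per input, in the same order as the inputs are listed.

1436; 2396; 776; 2156; 2654

Execution, op by op:
  -24 -> -48 -> -240 -> -1440 -> -1431 -> 1431 -> 1436
  -40 -> -80 -> -400 -> -2400 -> -2391 -> 2391 -> 2396
  -13 -> -26 -> -130 -> -780 -> -771 -> 771 -> 776
  -36 -> -72 -> -360 -> -2160 -> -2151 -> 2151 -> 2156
  44 -> 88 -> 440 -> 2640 -> 2649 -> 2649 -> 2654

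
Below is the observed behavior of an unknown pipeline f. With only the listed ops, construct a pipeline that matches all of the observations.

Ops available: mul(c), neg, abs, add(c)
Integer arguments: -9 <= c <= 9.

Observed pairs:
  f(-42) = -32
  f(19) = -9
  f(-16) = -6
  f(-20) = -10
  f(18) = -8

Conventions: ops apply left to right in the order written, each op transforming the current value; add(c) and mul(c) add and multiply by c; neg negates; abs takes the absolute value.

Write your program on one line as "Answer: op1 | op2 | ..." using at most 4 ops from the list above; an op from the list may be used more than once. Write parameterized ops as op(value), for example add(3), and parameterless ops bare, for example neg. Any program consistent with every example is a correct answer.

abs | neg | add(1) | add(9)

Check, running the answer program on each example:
  -42 -> 42 -> -42 -> -41 -> -32
  19 -> 19 -> -19 -> -18 -> -9
  -16 -> 16 -> -16 -> -15 -> -6
  -20 -> 20 -> -20 -> -19 -> -10
  18 -> 18 -> -18 -> -17 -> -8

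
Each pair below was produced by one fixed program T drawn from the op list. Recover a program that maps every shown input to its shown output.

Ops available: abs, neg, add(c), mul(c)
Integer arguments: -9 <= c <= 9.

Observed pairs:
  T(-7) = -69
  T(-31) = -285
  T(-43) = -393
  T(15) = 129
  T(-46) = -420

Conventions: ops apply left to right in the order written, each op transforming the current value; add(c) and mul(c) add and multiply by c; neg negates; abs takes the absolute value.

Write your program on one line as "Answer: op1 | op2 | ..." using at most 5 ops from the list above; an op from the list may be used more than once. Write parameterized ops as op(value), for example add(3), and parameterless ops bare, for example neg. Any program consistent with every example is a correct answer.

neg | mul(-9) | neg | add(6) | mul(-1)

Check, running the answer program on each example:
  -7 -> 7 -> -63 -> 63 -> 69 -> -69
  -31 -> 31 -> -279 -> 279 -> 285 -> -285
  -43 -> 43 -> -387 -> 387 -> 393 -> -393
  15 -> -15 -> 135 -> -135 -> -129 -> 129
  -46 -> 46 -> -414 -> 414 -> 420 -> -420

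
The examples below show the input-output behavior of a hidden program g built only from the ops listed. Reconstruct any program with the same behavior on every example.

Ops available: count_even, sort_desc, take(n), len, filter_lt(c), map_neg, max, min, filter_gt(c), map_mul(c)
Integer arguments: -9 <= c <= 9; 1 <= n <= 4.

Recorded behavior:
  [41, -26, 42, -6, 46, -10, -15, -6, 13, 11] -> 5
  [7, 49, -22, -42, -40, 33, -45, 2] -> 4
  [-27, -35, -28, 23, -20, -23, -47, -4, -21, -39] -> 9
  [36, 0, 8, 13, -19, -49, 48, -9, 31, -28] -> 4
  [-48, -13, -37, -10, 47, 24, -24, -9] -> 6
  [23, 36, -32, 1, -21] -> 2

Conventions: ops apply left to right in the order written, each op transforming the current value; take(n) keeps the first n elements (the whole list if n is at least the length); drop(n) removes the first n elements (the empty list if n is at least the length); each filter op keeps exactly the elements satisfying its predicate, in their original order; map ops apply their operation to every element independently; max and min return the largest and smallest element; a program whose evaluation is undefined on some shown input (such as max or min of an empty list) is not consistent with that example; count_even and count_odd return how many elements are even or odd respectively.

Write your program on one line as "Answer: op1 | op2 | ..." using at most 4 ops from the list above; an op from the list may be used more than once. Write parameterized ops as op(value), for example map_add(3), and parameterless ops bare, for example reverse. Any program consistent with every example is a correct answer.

map_mul(-7) | filter_gt(2) | len

Check, running the answer program on each example:
  [41, -26, 42, -6, 46, -10, -15, -6, 13, 11] -> [-287, 182, -294, 42, -322, 70, 105, 42, -91, -77] -> [182, 42, 70, 105, 42] -> 5
  [7, 49, -22, -42, -40, 33, -45, 2] -> [-49, -343, 154, 294, 280, -231, 315, -14] -> [154, 294, 280, 315] -> 4
  [-27, -35, -28, 23, -20, -23, -47, -4, -21, -39] -> [189, 245, 196, -161, 140, 161, 329, 28, 147, 273] -> [189, 245, 196, 140, 161, 329, 28, 147, 273] -> 9
  [36, 0, 8, 13, -19, -49, 48, -9, 31, -28] -> [-252, 0, -56, -91, 133, 343, -336, 63, -217, 196] -> [133, 343, 63, 196] -> 4
  [-48, -13, -37, -10, 47, 24, -24, -9] -> [336, 91, 259, 70, -329, -168, 168, 63] -> [336, 91, 259, 70, 168, 63] -> 6
  [23, 36, -32, 1, -21] -> [-161, -252, 224, -7, 147] -> [224, 147] -> 2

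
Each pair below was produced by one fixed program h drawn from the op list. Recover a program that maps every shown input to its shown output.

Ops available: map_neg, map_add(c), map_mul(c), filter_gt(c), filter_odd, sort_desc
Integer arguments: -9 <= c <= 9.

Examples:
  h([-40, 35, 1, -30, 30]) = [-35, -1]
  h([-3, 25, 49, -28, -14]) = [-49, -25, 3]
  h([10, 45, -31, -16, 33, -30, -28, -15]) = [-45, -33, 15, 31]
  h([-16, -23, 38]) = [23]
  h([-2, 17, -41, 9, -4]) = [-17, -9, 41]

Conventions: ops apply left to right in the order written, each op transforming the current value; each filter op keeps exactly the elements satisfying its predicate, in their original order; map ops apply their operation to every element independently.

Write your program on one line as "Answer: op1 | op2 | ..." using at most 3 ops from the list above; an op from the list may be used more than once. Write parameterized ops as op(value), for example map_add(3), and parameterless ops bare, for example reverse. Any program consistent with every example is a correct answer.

filter_odd | sort_desc | map_neg

Check, running the answer program on each example:
  [-40, 35, 1, -30, 30] -> [35, 1] -> [35, 1] -> [-35, -1]
  [-3, 25, 49, -28, -14] -> [-3, 25, 49] -> [49, 25, -3] -> [-49, -25, 3]
  [10, 45, -31, -16, 33, -30, -28, -15] -> [45, -31, 33, -15] -> [45, 33, -15, -31] -> [-45, -33, 15, 31]
  [-16, -23, 38] -> [-23] -> [-23] -> [23]
  [-2, 17, -41, 9, -4] -> [17, -41, 9] -> [17, 9, -41] -> [-17, -9, 41]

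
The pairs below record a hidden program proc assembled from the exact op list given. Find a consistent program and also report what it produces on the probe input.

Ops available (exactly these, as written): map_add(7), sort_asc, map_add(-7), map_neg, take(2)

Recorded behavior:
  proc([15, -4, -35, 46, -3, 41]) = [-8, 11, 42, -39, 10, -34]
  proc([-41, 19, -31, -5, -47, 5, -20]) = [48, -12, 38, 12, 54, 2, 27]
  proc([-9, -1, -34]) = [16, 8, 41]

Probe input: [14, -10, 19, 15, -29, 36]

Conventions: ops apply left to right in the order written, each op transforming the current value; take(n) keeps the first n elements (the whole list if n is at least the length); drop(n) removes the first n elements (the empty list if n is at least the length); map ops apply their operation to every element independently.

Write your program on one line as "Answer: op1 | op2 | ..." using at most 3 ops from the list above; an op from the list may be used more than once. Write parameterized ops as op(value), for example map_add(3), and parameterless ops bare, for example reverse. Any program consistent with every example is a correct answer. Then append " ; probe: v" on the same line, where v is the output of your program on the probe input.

map_neg | map_add(7) ; probe: [-7, 17, -12, -8, 36, -29]

Check, running the answer program on each example:
  [15, -4, -35, 46, -3, 41] -> [-15, 4, 35, -46, 3, -41] -> [-8, 11, 42, -39, 10, -34]
  [-41, 19, -31, -5, -47, 5, -20] -> [41, -19, 31, 5, 47, -5, 20] -> [48, -12, 38, 12, 54, 2, 27]
  [-9, -1, -34] -> [9, 1, 34] -> [16, 8, 41]
  probe: [14, -10, 19, 15, -29, 36] -> [-14, 10, -19, -15, 29, -36] -> [-7, 17, -12, -8, 36, -29]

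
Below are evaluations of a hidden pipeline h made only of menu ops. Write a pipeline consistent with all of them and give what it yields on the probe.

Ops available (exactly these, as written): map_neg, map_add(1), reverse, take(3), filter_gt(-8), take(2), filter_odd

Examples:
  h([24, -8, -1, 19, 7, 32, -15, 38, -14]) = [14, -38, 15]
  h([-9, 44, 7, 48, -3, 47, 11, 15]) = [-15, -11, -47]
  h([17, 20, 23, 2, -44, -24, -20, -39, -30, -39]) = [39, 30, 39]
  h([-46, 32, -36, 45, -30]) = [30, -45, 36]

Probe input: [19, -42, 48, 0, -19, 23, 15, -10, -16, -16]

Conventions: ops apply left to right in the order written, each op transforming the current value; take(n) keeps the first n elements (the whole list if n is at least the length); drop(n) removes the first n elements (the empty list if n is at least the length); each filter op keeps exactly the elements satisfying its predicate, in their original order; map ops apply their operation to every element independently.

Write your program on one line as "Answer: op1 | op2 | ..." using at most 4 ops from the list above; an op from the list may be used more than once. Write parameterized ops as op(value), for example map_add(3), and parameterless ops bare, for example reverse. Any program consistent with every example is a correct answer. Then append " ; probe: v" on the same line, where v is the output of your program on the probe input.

reverse | map_neg | take(3) ; probe: [16, 16, 10]

Check, running the answer program on each example:
  [24, -8, -1, 19, 7, 32, -15, 38, -14] -> [-14, 38, -15, 32, 7, 19, -1, -8, 24] -> [14, -38, 15, -32, -7, -19, 1, 8, -24] -> [14, -38, 15]
  [-9, 44, 7, 48, -3, 47, 11, 15] -> [15, 11, 47, -3, 48, 7, 44, -9] -> [-15, -11, -47, 3, -48, -7, -44, 9] -> [-15, -11, -47]
  [17, 20, 23, 2, -44, -24, -20, -39, -30, -39] -> [-39, -30, -39, -20, -24, -44, 2, 23, 20, 17] -> [39, 30, 39, 20, 24, 44, -2, -23, -20, -17] -> [39, 30, 39]
  [-46, 32, -36, 45, -30] -> [-30, 45, -36, 32, -46] -> [30, -45, 36, -32, 46] -> [30, -45, 36]
  probe: [19, -42, 48, 0, -19, 23, 15, -10, -16, -16] -> [-16, -16, -10, 15, 23, -19, 0, 48, -42, 19] -> [16, 16, 10, -15, -23, 19, 0, -48, 42, -19] -> [16, 16, 10]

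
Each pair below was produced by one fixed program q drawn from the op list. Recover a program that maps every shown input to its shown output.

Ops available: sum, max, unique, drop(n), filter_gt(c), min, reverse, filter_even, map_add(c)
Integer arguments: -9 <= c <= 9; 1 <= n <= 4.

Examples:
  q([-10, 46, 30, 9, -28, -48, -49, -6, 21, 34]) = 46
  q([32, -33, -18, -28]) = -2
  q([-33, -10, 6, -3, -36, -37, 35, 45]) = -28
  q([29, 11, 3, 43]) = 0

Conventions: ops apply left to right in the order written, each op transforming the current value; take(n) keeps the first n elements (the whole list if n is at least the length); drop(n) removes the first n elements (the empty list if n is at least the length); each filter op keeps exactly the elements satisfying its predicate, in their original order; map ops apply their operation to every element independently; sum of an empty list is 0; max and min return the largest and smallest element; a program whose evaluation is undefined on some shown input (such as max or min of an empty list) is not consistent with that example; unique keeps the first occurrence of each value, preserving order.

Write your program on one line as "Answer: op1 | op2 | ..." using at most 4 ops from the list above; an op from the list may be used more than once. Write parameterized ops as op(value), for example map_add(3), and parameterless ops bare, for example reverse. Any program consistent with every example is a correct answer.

map_add(4) | filter_even | sum

Check, running the answer program on each example:
  [-10, 46, 30, 9, -28, -48, -49, -6, 21, 34] -> [-6, 50, 34, 13, -24, -44, -45, -2, 25, 38] -> [-6, 50, 34, -24, -44, -2, 38] -> 46
  [32, -33, -18, -28] -> [36, -29, -14, -24] -> [36, -14, -24] -> -2
  [-33, -10, 6, -3, -36, -37, 35, 45] -> [-29, -6, 10, 1, -32, -33, 39, 49] -> [-6, 10, -32] -> -28
  [29, 11, 3, 43] -> [33, 15, 7, 47] -> [] -> 0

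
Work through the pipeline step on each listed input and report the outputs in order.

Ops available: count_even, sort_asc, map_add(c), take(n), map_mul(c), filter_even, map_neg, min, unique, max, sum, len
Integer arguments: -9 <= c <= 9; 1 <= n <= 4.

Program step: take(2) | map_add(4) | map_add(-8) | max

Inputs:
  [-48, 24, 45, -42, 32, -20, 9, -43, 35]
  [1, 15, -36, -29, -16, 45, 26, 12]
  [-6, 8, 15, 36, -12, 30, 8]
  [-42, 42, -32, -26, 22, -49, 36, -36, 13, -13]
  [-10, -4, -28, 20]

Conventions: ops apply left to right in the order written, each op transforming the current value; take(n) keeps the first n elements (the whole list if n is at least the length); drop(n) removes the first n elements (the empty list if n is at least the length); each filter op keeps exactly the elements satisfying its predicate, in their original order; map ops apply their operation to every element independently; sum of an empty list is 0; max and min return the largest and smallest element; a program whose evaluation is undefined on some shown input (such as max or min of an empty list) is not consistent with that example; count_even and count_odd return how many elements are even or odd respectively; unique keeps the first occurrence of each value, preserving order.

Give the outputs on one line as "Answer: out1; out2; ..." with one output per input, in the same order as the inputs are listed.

20; 11; 4; 38; -8

Execution, op by op:
  [-48, 24, 45, -42, 32, -20, 9, -43, 35] -> [-48, 24] -> [-44, 28] -> [-52, 20] -> 20
  [1, 15, -36, -29, -16, 45, 26, 12] -> [1, 15] -> [5, 19] -> [-3, 11] -> 11
  [-6, 8, 15, 36, -12, 30, 8] -> [-6, 8] -> [-2, 12] -> [-10, 4] -> 4
  [-42, 42, -32, -26, 22, -49, 36, -36, 13, -13] -> [-42, 42] -> [-38, 46] -> [-46, 38] -> 38
  [-10, -4, -28, 20] -> [-10, -4] -> [-6, 0] -> [-14, -8] -> -8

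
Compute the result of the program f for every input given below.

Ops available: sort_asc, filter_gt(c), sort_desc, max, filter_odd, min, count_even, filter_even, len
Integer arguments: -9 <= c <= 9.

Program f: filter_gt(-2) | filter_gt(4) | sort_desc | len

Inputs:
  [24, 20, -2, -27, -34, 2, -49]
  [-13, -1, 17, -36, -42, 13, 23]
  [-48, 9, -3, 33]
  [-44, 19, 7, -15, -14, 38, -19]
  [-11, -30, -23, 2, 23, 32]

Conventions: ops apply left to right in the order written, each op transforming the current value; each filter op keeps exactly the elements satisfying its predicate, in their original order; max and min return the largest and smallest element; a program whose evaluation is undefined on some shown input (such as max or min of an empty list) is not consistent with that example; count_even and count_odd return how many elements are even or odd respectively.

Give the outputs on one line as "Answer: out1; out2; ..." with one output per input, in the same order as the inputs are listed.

Execution, op by op:
  [24, 20, -2, -27, -34, 2, -49] -> [24, 20, 2] -> [24, 20] -> [24, 20] -> 2
  [-13, -1, 17, -36, -42, 13, 23] -> [-1, 17, 13, 23] -> [17, 13, 23] -> [23, 17, 13] -> 3
  [-48, 9, -3, 33] -> [9, 33] -> [9, 33] -> [33, 9] -> 2
  [-44, 19, 7, -15, -14, 38, -19] -> [19, 7, 38] -> [19, 7, 38] -> [38, 19, 7] -> 3
  [-11, -30, -23, 2, 23, 32] -> [2, 23, 32] -> [23, 32] -> [32, 23] -> 2

2; 3; 2; 3; 2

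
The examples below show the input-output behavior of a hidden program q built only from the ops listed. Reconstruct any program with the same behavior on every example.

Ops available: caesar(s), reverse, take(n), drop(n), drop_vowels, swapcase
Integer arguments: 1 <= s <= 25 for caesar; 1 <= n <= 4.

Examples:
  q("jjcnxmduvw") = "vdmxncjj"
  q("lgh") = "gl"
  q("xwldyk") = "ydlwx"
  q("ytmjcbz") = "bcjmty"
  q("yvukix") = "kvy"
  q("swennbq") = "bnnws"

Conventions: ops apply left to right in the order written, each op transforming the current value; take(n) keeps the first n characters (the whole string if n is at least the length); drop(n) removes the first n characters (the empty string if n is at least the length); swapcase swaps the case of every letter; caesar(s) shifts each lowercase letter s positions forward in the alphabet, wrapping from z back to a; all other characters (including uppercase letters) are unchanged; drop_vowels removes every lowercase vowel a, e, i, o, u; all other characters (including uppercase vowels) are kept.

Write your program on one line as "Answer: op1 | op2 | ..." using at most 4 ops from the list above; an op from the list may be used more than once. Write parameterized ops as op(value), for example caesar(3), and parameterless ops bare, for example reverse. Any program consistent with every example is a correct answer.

reverse | drop_vowels | drop(1)

Check, running the answer program on each example:
  "jjcnxmduvw" -> "wvudmxncjj" -> "wvdmxncjj" -> "vdmxncjj"
  "lgh" -> "hgl" -> "hgl" -> "gl"
  "xwldyk" -> "kydlwx" -> "kydlwx" -> "ydlwx"
  "ytmjcbz" -> "zbcjmty" -> "zbcjmty" -> "bcjmty"
  "yvukix" -> "xikuvy" -> "xkvy" -> "kvy"
  "swennbq" -> "qbnnews" -> "qbnnws" -> "bnnws"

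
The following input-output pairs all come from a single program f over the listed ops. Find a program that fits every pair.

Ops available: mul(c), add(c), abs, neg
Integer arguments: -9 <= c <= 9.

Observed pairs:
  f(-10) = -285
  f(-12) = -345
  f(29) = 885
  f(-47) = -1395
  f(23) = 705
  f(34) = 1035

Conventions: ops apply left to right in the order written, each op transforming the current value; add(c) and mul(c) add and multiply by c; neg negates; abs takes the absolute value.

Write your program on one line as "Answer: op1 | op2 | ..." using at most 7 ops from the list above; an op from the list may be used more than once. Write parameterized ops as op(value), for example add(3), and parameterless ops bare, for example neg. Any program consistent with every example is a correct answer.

mul(-6) | add(-5) | neg | add(-2) | mul(-5) | neg

Check, running the answer program on each example:
  -10 -> 60 -> 55 -> -55 -> -57 -> 285 -> -285
  -12 -> 72 -> 67 -> -67 -> -69 -> 345 -> -345
  29 -> -174 -> -179 -> 179 -> 177 -> -885 -> 885
  -47 -> 282 -> 277 -> -277 -> -279 -> 1395 -> -1395
  23 -> -138 -> -143 -> 143 -> 141 -> -705 -> 705
  34 -> -204 -> -209 -> 209 -> 207 -> -1035 -> 1035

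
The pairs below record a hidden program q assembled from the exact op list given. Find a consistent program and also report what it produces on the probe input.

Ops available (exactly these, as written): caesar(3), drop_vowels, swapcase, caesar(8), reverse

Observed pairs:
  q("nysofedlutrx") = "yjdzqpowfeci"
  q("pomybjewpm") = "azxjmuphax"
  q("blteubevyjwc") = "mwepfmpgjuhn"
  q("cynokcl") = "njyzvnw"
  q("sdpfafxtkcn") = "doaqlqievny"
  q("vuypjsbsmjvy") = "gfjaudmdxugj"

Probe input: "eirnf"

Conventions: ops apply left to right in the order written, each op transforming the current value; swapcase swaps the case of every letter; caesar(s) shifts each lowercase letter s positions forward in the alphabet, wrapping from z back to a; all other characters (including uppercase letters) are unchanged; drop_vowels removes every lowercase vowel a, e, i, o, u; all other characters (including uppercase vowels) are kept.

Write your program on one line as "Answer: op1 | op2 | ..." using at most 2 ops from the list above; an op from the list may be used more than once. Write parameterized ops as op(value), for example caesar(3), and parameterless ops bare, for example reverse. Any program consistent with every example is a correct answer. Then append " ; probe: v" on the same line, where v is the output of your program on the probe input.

caesar(8) | caesar(3) ; probe: "ptcyq"

Check, running the answer program on each example:
  "nysofedlutrx" -> "vgawnmltcbzf" -> "yjdzqpowfeci"
  "pomybjewpm" -> "xwugjrmexu" -> "azxjmuphax"
  "blteubevyjwc" -> "jtbmcjmdgrek" -> "mwepfmpgjuhn"
  "cynokcl" -> "kgvwskt" -> "njyzvnw"
  "sdpfafxtkcn" -> "alxninfbskv" -> "doaqlqievny"
  "vuypjsbsmjvy" -> "dcgxrajaurdg" -> "gfjaudmdxugj"
  probe: "eirnf" -> "mqzvn" -> "ptcyq"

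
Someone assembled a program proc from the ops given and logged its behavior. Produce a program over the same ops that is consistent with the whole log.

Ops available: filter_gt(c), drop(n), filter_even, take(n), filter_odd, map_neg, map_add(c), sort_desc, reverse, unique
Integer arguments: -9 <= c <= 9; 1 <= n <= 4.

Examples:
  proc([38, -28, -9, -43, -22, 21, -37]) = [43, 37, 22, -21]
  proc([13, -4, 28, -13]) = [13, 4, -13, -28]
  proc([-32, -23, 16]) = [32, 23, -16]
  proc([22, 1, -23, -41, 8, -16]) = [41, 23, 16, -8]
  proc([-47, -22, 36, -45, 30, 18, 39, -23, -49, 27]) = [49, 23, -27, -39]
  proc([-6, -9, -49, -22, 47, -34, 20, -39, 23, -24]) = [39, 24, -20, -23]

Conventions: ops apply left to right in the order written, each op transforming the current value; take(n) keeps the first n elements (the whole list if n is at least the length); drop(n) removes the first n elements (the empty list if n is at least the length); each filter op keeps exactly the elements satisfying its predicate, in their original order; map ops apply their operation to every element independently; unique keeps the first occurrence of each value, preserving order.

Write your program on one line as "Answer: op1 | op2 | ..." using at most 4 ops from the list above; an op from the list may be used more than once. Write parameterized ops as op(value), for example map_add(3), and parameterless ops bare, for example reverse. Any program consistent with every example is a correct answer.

reverse | map_neg | take(4) | sort_desc

Check, running the answer program on each example:
  [38, -28, -9, -43, -22, 21, -37] -> [-37, 21, -22, -43, -9, -28, 38] -> [37, -21, 22, 43, 9, 28, -38] -> [37, -21, 22, 43] -> [43, 37, 22, -21]
  [13, -4, 28, -13] -> [-13, 28, -4, 13] -> [13, -28, 4, -13] -> [13, -28, 4, -13] -> [13, 4, -13, -28]
  [-32, -23, 16] -> [16, -23, -32] -> [-16, 23, 32] -> [-16, 23, 32] -> [32, 23, -16]
  [22, 1, -23, -41, 8, -16] -> [-16, 8, -41, -23, 1, 22] -> [16, -8, 41, 23, -1, -22] -> [16, -8, 41, 23] -> [41, 23, 16, -8]
  [-47, -22, 36, -45, 30, 18, 39, -23, -49, 27] -> [27, -49, -23, 39, 18, 30, -45, 36, -22, -47] -> [-27, 49, 23, -39, -18, -30, 45, -36, 22, 47] -> [-27, 49, 23, -39] -> [49, 23, -27, -39]
  [-6, -9, -49, -22, 47, -34, 20, -39, 23, -24] -> [-24, 23, -39, 20, -34, 47, -22, -49, -9, -6] -> [24, -23, 39, -20, 34, -47, 22, 49, 9, 6] -> [24, -23, 39, -20] -> [39, 24, -20, -23]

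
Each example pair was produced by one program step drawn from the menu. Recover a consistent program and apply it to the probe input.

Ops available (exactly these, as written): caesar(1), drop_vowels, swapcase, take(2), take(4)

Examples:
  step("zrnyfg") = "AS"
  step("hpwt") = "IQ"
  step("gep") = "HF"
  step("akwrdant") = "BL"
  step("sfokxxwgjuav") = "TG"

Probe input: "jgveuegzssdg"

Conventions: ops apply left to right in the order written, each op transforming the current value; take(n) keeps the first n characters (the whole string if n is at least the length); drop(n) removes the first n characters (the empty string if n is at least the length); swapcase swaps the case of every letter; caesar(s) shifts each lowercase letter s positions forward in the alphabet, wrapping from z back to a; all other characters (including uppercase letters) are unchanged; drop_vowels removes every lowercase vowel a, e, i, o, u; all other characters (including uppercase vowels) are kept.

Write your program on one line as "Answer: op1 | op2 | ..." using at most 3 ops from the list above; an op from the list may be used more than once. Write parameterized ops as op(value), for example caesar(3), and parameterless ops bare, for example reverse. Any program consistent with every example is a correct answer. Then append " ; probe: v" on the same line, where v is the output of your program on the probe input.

caesar(1) | take(2) | swapcase ; probe: "KH"

Check, running the answer program on each example:
  "zrnyfg" -> "asozgh" -> "as" -> "AS"
  "hpwt" -> "iqxu" -> "iq" -> "IQ"
  "gep" -> "hfq" -> "hf" -> "HF"
  "akwrdant" -> "blxsebou" -> "bl" -> "BL"
  "sfokxxwgjuav" -> "tgplyyxhkvbw" -> "tg" -> "TG"
  probe: "jgveuegzssdg" -> "khwfvfhatteh" -> "kh" -> "KH"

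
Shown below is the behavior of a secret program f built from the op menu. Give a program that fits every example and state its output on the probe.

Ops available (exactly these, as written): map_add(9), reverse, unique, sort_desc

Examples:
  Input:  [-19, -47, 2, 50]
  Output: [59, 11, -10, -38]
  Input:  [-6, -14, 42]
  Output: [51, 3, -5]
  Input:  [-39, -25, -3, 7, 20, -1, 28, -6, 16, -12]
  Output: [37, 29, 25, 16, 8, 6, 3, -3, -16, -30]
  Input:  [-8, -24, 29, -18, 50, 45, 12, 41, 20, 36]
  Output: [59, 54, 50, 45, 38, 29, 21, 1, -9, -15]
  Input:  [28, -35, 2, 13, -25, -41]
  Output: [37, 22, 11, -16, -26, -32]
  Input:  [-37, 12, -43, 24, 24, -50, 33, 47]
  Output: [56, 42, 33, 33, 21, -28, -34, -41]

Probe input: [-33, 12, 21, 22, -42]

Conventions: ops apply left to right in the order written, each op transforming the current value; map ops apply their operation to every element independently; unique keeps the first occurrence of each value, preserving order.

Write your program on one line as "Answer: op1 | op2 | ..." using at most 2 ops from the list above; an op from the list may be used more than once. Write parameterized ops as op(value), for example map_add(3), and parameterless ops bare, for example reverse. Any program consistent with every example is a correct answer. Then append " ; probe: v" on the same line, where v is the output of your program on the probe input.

sort_desc | map_add(9) ; probe: [31, 30, 21, -24, -33]

Check, running the answer program on each example:
  [-19, -47, 2, 50] -> [50, 2, -19, -47] -> [59, 11, -10, -38]
  [-6, -14, 42] -> [42, -6, -14] -> [51, 3, -5]
  [-39, -25, -3, 7, 20, -1, 28, -6, 16, -12] -> [28, 20, 16, 7, -1, -3, -6, -12, -25, -39] -> [37, 29, 25, 16, 8, 6, 3, -3, -16, -30]
  [-8, -24, 29, -18, 50, 45, 12, 41, 20, 36] -> [50, 45, 41, 36, 29, 20, 12, -8, -18, -24] -> [59, 54, 50, 45, 38, 29, 21, 1, -9, -15]
  [28, -35, 2, 13, -25, -41] -> [28, 13, 2, -25, -35, -41] -> [37, 22, 11, -16, -26, -32]
  [-37, 12, -43, 24, 24, -50, 33, 47] -> [47, 33, 24, 24, 12, -37, -43, -50] -> [56, 42, 33, 33, 21, -28, -34, -41]
  probe: [-33, 12, 21, 22, -42] -> [22, 21, 12, -33, -42] -> [31, 30, 21, -24, -33]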